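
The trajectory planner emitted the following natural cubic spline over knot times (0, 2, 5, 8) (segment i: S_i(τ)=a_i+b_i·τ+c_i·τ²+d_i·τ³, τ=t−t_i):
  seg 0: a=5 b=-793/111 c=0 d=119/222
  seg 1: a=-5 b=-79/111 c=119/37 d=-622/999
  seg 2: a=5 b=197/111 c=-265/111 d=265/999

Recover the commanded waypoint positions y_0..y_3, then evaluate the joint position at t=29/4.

y_0 = S_0(0) = a_0 = 5
y_1 = S_1(0) = a_1 = -5
y_2 = S_2(0) = a_2 = 5
y_3 = S_2(3) = -4
t_q=29/4 is in segment 2 (τ=9/4); S_2(τ)=-169/2368

y_0=5 y_1=-5 y_2=5 y_3=-4
S(29/4) = -169/2368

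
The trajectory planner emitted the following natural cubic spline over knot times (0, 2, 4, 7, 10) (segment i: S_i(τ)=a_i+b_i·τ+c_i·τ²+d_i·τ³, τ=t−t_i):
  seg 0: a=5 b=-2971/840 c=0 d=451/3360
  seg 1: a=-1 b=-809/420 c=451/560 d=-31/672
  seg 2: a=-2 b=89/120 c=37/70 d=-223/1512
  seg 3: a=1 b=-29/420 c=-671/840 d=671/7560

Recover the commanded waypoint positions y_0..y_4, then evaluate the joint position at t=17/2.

y_0=5 y_1=-1 y_2=-2 y_3=1 y_4=-4
S(17/2) = -1347/2240

y_0 = S_0(0) = a_0 = 5
y_1 = S_1(0) = a_1 = -1
y_2 = S_2(0) = a_2 = -2
y_3 = S_3(0) = a_3 = 1
y_4 = S_3(3) = -4
t_q=17/2 is in segment 3 (τ=3/2); S_3(τ)=-1347/2240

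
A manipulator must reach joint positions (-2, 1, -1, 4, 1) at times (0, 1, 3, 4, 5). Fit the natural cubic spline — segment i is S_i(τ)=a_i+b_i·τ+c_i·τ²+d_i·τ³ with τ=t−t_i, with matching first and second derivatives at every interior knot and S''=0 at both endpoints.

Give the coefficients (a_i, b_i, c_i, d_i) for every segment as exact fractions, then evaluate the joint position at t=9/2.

Δ: Δ0=3, Δ1=-1, Δ2=5, Δ3=-3
row 1: diag=6, rhs=-24; c'=1/3, d'=-4
row 2: denom=6−2·1/3=16/3; d'=(36−2·-4)/(16/3)=33/4
row 3: denom=4−1·3/16=61/16; d'=(-48−1·33/4)/(61/16)=-900/61
back: M3=-900/61
back: M2=33/4−3/16·-900/61=672/61
back: M1=-4−1/3·672/61=-468/61
M: M0=0, M1=-468/61, M2=672/61, M3=-900/61, M4=0
seg 0: a=-2, c=M0/2=0, d=(M1−M0)/(6·1)=-78/61, b=Δ0−h0·(2M0+M1)/6=261/61
seg 1: a=1, c=M1/2=-234/61, d=(M2−M1)/(6·2)=95/61, b=Δ1−h1·(2M1+M2)/6=27/61
seg 2: a=-1, c=M2/2=336/61, d=(M3−M2)/(6·1)=-262/61, b=Δ2−h2·(2M2+M3)/6=231/61
seg 3: a=4, c=M3/2=-450/61, d=(M4−M3)/(6·1)=150/61, b=Δ3−h3·(2M3+M4)/6=117/61
t_q=9/2 → seg 3, τ=1/2; S=4+117/61·τ+-450/61·τ²+150/61·τ³=835/244

  seg 0: a=-2 b=261/61 c=0 d=-78/61
  seg 1: a=1 b=27/61 c=-234/61 d=95/61
  seg 2: a=-1 b=231/61 c=336/61 d=-262/61
  seg 3: a=4 b=117/61 c=-450/61 d=150/61
S(9/2) = 835/244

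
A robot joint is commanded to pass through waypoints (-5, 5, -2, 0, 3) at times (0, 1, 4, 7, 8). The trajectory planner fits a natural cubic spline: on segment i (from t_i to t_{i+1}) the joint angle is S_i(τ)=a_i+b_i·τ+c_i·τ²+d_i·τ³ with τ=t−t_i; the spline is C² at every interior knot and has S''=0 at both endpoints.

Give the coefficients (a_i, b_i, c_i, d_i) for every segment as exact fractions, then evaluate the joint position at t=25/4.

Δ: Δ0=10, Δ1=-7/3, Δ2=2/3, Δ3=3
row 1: diag=8, rhs=-74; c'=3/8, d'=-37/4
row 2: denom=12−3·3/8=87/8; d'=(18−3·-37/4)/(87/8)=122/29
row 3: denom=8−3·8/29=208/29; d'=(14−3·122/29)/(208/29)=5/26
back: M3=5/26
back: M2=122/29−8/29·5/26=54/13
back: M1=-37/4−3/8·54/13=-281/26
M: M0=0, M1=-281/26, M2=54/13, M3=5/26, M4=0
seg 0: a=-5, c=M0/2=0, d=(M1−M0)/(6·1)=-281/156, b=Δ0−h0·(2M0+M1)/6=1841/156
seg 1: a=5, c=M1/2=-281/52, d=(M2−M1)/(6·3)=389/468, b=Δ1−h1·(2M1+M2)/6=499/78
seg 2: a=-2, c=M2/2=27/13, d=(M3−M2)/(6·3)=-103/468, b=Δ2−h2·(2M2+M3)/6=-43/12
seg 3: a=0, c=M3/2=5/52, d=(M4−M3)/(6·1)=-5/156, b=Δ3−h3·(2M3+M4)/6=229/78
t_q=25/4 → seg 2, τ=9/4; S=-2+-43/12·τ+27/13·τ²+-103/468·τ³=-6839/3328

  seg 0: a=-5 b=1841/156 c=0 d=-281/156
  seg 1: a=5 b=499/78 c=-281/52 d=389/468
  seg 2: a=-2 b=-43/12 c=27/13 d=-103/468
  seg 3: a=0 b=229/78 c=5/52 d=-5/156
S(25/4) = -6839/3328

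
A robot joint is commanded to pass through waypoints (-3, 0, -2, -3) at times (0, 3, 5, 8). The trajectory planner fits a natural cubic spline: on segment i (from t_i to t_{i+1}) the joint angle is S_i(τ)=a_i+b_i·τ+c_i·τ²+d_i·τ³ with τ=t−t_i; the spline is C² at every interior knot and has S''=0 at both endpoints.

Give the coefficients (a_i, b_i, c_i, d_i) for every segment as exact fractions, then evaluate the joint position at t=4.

Δ: Δ0=1, Δ1=-1, Δ2=-1/3
row 1: diag=10, rhs=-12; c'=1/5, d'=-6/5
row 2: denom=10−2·1/5=48/5; d'=(4−2·-6/5)/(48/5)=2/3
back: M2=2/3
back: M1=-6/5−1/5·2/3=-4/3
M: M0=0, M1=-4/3, M2=2/3, M3=0
seg 0: a=-3, c=M0/2=0, d=(M1−M0)/(6·3)=-2/27, b=Δ0−h0·(2M0+M1)/6=5/3
seg 1: a=0, c=M1/2=-2/3, d=(M2−M1)/(6·2)=1/6, b=Δ1−h1·(2M1+M2)/6=-1/3
seg 2: a=-2, c=M2/2=1/3, d=(M3−M2)/(6·3)=-1/27, b=Δ2−h2·(2M2+M3)/6=-1
t_q=4 → seg 1, τ=1; S=0+-1/3·τ+-2/3·τ²+1/6·τ³=-5/6

  seg 0: a=-3 b=5/3 c=0 d=-2/27
  seg 1: a=0 b=-1/3 c=-2/3 d=1/6
  seg 2: a=-2 b=-1 c=1/3 d=-1/27
S(4) = -5/6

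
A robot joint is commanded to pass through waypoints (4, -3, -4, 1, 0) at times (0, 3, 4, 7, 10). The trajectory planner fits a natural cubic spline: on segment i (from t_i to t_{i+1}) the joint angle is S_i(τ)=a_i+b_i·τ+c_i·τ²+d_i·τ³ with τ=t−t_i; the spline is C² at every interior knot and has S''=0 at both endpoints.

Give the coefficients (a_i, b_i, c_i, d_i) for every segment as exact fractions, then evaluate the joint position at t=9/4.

Δ: Δ0=-7/3, Δ1=-1, Δ2=5/3, Δ3=-1/3
row 1: diag=8, rhs=8; c'=1/8, d'=1
row 2: denom=8−1·1/8=63/8; d'=(16−1·1)/(63/8)=40/21
row 3: denom=12−3·8/21=76/7; d'=(-12−3·40/21)/(76/7)=-31/19
back: M3=-31/19
back: M2=40/21−8/21·-31/19=48/19
back: M1=1−1/8·48/19=13/19
M: M0=0, M1=13/19, M2=48/19, M3=-31/19, M4=0
seg 0: a=4, c=M0/2=0, d=(M1−M0)/(6·3)=13/342, b=Δ0−h0·(2M0+M1)/6=-305/114
seg 1: a=-3, c=M1/2=13/38, d=(M2−M1)/(6·1)=35/114, b=Δ1−h1·(2M1+M2)/6=-94/57
seg 2: a=-4, c=M2/2=24/19, d=(M3−M2)/(6·3)=-79/342, b=Δ2−h2·(2M2+M3)/6=-5/114
seg 3: a=1, c=M3/2=-31/38, d=(M4−M3)/(6·3)=31/342, b=Δ3−h3·(2M3+M4)/6=74/57
t_q=9/4 → seg 0, τ=9/4; S=4+-305/114·τ+0·τ²+13/342·τ³=-3859/2432

  seg 0: a=4 b=-305/114 c=0 d=13/342
  seg 1: a=-3 b=-94/57 c=13/38 d=35/114
  seg 2: a=-4 b=-5/114 c=24/19 d=-79/342
  seg 3: a=1 b=74/57 c=-31/38 d=31/342
S(9/4) = -3859/2432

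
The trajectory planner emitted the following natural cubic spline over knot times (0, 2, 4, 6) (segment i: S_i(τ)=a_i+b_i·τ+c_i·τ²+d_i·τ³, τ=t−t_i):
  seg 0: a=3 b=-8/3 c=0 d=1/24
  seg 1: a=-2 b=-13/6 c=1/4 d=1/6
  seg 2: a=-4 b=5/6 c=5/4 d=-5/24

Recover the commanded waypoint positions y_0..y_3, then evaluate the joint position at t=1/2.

y_0 = S_0(0) = a_0 = 3
y_1 = S_1(0) = a_1 = -2
y_2 = S_2(0) = a_2 = -4
y_3 = S_2(2) = 1
t_q=1/2 is in segment 0 (τ=1/2); S_0(τ)=107/64

y_0=3 y_1=-2 y_2=-4 y_3=1
S(1/2) = 107/64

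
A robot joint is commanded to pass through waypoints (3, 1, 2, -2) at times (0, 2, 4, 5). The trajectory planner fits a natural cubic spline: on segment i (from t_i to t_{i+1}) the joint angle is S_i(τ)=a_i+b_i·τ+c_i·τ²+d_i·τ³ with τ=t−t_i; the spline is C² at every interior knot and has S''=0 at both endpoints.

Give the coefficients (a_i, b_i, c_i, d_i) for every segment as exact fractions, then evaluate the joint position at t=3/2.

  seg 0: a=3 b=-20/11 c=0 d=9/44
  seg 1: a=1 b=7/11 c=27/22 d=-57/88
  seg 2: a=2 b=-49/22 c=-117/44 d=39/44
S(3/2) = 339/352

Δ: Δ0=-1, Δ1=1/2, Δ2=-4
row 1: diag=8, rhs=9; c'=1/4, d'=9/8
row 2: denom=6−2·1/4=11/2; d'=(-27−2·9/8)/(11/2)=-117/22
back: M2=-117/22
back: M1=9/8−1/4·-117/22=27/11
M: M0=0, M1=27/11, M2=-117/22, M3=0
seg 0: a=3, c=M0/2=0, d=(M1−M0)/(6·2)=9/44, b=Δ0−h0·(2M0+M1)/6=-20/11
seg 1: a=1, c=M1/2=27/22, d=(M2−M1)/(6·2)=-57/88, b=Δ1−h1·(2M1+M2)/6=7/11
seg 2: a=2, c=M2/2=-117/44, d=(M3−M2)/(6·1)=39/44, b=Δ2−h2·(2M2+M3)/6=-49/22
t_q=3/2 → seg 0, τ=3/2; S=3+-20/11·τ+0·τ²+9/44·τ³=339/352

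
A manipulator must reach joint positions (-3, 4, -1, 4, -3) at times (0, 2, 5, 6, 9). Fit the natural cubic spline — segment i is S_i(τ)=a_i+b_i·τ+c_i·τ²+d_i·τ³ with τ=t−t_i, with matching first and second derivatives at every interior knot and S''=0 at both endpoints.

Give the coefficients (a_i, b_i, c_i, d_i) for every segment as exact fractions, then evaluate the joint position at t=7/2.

Δ: Δ0=7/2, Δ1=-5/3, Δ2=5, Δ3=-7/3
row 1: diag=10, rhs=-31; c'=3/10, d'=-31/10
row 2: denom=8−3·3/10=71/10; d'=(40−3·-31/10)/(71/10)=493/71
row 3: denom=8−1·10/71=558/71; d'=(-44−1·493/71)/(558/71)=-3617/558
back: M3=-3617/558
back: M2=493/71−10/71·-3617/558=2192/279
back: M1=-31/10−3/10·2192/279=-1015/186
M: M0=0, M1=-1015/186, M2=2192/279, M3=-3617/558, M4=0
seg 0: a=-3, c=M0/2=0, d=(M1−M0)/(6·2)=-1015/2232, b=Δ0−h0·(2M0+M1)/6=1484/279
seg 1: a=4, c=M1/2=-1015/372, d=(M2−M1)/(6·3)=7429/10044, b=Δ1−h1·(2M1+M2)/6=-77/558
seg 2: a=-1, c=M2/2=1096/279, d=(M3−M2)/(6·1)=-889/372, b=Δ2−h2·(2M2+M3)/6=3863/1116
seg 3: a=4, c=M3/2=-3617/1116, d=(M4−M3)/(6·3)=3617/10044, b=Δ3−h3·(2M3+M4)/6=2315/558
t_q=7/2 → seg 1, τ=3/2; S=4+-77/558·τ+-1015/372·τ²+7429/10044·τ³=149/992

  seg 0: a=-3 b=1484/279 c=0 d=-1015/2232
  seg 1: a=4 b=-77/558 c=-1015/372 d=7429/10044
  seg 2: a=-1 b=3863/1116 c=1096/279 d=-889/372
  seg 3: a=4 b=2315/558 c=-3617/1116 d=3617/10044
S(7/2) = 149/992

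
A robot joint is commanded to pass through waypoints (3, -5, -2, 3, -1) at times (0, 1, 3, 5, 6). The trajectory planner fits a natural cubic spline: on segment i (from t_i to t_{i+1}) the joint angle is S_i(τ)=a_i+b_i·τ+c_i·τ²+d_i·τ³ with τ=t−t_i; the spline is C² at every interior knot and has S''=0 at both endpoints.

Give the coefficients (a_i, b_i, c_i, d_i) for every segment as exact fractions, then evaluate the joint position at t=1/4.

  seg 0: a=3 b=-115/12 c=0 d=19/12
  seg 1: a=-5 b=-29/6 c=19/4 d=-19/24
  seg 2: a=-2 b=14/3 c=0 d=-13/24
  seg 3: a=3 b=-11/6 c=-13/4 d=13/12
S(1/4) = 161/256

Δ: Δ0=-8, Δ1=3/2, Δ2=5/2, Δ3=-4
row 1: diag=6, rhs=57; c'=1/3, d'=19/2
row 2: denom=8−2·1/3=22/3; d'=(6−2·19/2)/(22/3)=-39/22
row 3: denom=6−2·3/11=60/11; d'=(-39−2·-39/22)/(60/11)=-13/2
back: M3=-13/2
back: M2=-39/22−3/11·-13/2=0
back: M1=19/2−1/3·0=19/2
M: M0=0, M1=19/2, M2=0, M3=-13/2, M4=0
seg 0: a=3, c=M0/2=0, d=(M1−M0)/(6·1)=19/12, b=Δ0−h0·(2M0+M1)/6=-115/12
seg 1: a=-5, c=M1/2=19/4, d=(M2−M1)/(6·2)=-19/24, b=Δ1−h1·(2M1+M2)/6=-29/6
seg 2: a=-2, c=M2/2=0, d=(M3−M2)/(6·2)=-13/24, b=Δ2−h2·(2M2+M3)/6=14/3
seg 3: a=3, c=M3/2=-13/4, d=(M4−M3)/(6·1)=13/12, b=Δ3−h3·(2M3+M4)/6=-11/6
t_q=1/4 → seg 0, τ=1/4; S=3+-115/12·τ+0·τ²+19/12·τ³=161/256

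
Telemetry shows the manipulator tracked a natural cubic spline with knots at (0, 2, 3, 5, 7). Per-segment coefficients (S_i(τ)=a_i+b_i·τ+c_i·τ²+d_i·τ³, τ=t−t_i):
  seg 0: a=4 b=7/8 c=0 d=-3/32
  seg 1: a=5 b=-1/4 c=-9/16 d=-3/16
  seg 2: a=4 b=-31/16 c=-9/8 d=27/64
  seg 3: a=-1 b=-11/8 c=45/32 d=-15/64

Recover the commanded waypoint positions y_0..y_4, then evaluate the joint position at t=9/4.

y_0 = S_0(0) = a_0 = 4
y_1 = S_1(0) = a_1 = 5
y_2 = S_2(0) = a_2 = 4
y_3 = S_3(0) = a_3 = -1
y_4 = S_3(2) = 0
t_q=9/4 is in segment 1 (τ=1/4); S_1(τ)=5017/1024

y_0=4 y_1=5 y_2=4 y_3=-1 y_4=0
S(9/4) = 5017/1024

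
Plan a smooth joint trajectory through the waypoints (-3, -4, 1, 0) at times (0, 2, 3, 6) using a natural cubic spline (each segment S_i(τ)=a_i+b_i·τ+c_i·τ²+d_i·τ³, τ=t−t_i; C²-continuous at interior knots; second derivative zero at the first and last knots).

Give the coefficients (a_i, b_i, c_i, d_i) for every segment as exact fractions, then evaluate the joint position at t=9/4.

  seg 0: a=-3 b=-733/282 c=0 d=74/141
  seg 1: a=-4 b=1043/282 c=148/47 d=-521/282
  seg 2: a=1 b=628/141 c=-225/94 d=25/94
S(9/4) = -17491/6016

Δ: Δ0=-1/2, Δ1=5, Δ2=-1/3
row 1: diag=6, rhs=33; c'=1/6, d'=11/2
row 2: denom=8−1·1/6=47/6; d'=(-32−1·11/2)/(47/6)=-225/47
back: M2=-225/47
back: M1=11/2−1/6·-225/47=296/47
M: M0=0, M1=296/47, M2=-225/47, M3=0
seg 0: a=-3, c=M0/2=0, d=(M1−M0)/(6·2)=74/141, b=Δ0−h0·(2M0+M1)/6=-733/282
seg 1: a=-4, c=M1/2=148/47, d=(M2−M1)/(6·1)=-521/282, b=Δ1−h1·(2M1+M2)/6=1043/282
seg 2: a=1, c=M2/2=-225/94, d=(M3−M2)/(6·3)=25/94, b=Δ2−h2·(2M2+M3)/6=628/141
t_q=9/4 → seg 1, τ=1/4; S=-4+1043/282·τ+148/47·τ²+-521/282·τ³=-17491/6016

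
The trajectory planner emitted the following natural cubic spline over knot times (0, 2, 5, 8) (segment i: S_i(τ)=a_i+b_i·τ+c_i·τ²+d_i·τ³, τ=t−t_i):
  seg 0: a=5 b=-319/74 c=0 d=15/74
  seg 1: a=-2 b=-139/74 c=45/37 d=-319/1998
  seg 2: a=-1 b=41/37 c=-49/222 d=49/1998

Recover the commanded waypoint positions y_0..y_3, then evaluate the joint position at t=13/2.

y_0 = S_0(0) = a_0 = 5
y_1 = S_1(0) = a_1 = -2
y_2 = S_2(0) = a_2 = -1
y_3 = S_2(3) = 1
t_q=13/2 is in segment 2 (τ=3/2); S_2(τ)=147/592

y_0=5 y_1=-2 y_2=-1 y_3=1
S(13/2) = 147/592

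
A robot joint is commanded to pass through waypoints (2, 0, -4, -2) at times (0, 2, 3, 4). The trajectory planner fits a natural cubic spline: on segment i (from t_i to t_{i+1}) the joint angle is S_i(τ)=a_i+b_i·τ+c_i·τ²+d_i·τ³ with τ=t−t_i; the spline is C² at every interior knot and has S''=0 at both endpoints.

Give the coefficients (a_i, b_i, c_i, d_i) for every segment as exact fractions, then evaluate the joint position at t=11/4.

  seg 0: a=2 b=13/23 c=0 d=-9/23
  seg 1: a=0 b=-95/23 c=-54/23 d=57/23
  seg 2: a=-4 b=-32/23 c=117/23 d=-39/23
S(11/4) = -4965/1472

Δ: Δ0=-1, Δ1=-4, Δ2=2
row 1: diag=6, rhs=-18; c'=1/6, d'=-3
row 2: denom=4−1·1/6=23/6; d'=(36−1·-3)/(23/6)=234/23
back: M2=234/23
back: M1=-3−1/6·234/23=-108/23
M: M0=0, M1=-108/23, M2=234/23, M3=0
seg 0: a=2, c=M0/2=0, d=(M1−M0)/(6·2)=-9/23, b=Δ0−h0·(2M0+M1)/6=13/23
seg 1: a=0, c=M1/2=-54/23, d=(M2−M1)/(6·1)=57/23, b=Δ1−h1·(2M1+M2)/6=-95/23
seg 2: a=-4, c=M2/2=117/23, d=(M3−M2)/(6·1)=-39/23, b=Δ2−h2·(2M2+M3)/6=-32/23
t_q=11/4 → seg 1, τ=3/4; S=0+-95/23·τ+-54/23·τ²+57/23·τ³=-4965/1472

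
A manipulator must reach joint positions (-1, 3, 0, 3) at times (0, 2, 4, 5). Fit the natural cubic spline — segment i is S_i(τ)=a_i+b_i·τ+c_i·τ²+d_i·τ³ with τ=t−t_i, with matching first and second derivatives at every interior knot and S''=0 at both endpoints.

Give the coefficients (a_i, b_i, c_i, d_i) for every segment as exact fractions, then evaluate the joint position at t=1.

  seg 0: a=-1 b=37/11 c=0 d=-15/44
  seg 1: a=3 b=-8/11 c=-45/22 d=73/88
  seg 2: a=0 b=23/22 c=129/44 d=-43/44
S(1) = 89/44

Δ: Δ0=2, Δ1=-3/2, Δ2=3
row 1: diag=8, rhs=-21; c'=1/4, d'=-21/8
row 2: denom=6−2·1/4=11/2; d'=(27−2·-21/8)/(11/2)=129/22
back: M2=129/22
back: M1=-21/8−1/4·129/22=-45/11
M: M0=0, M1=-45/11, M2=129/22, M3=0
seg 0: a=-1, c=M0/2=0, d=(M1−M0)/(6·2)=-15/44, b=Δ0−h0·(2M0+M1)/6=37/11
seg 1: a=3, c=M1/2=-45/22, d=(M2−M1)/(6·2)=73/88, b=Δ1−h1·(2M1+M2)/6=-8/11
seg 2: a=0, c=M2/2=129/44, d=(M3−M2)/(6·1)=-43/44, b=Δ2−h2·(2M2+M3)/6=23/22
t_q=1 → seg 0, τ=1; S=-1+37/11·τ+0·τ²+-15/44·τ³=89/44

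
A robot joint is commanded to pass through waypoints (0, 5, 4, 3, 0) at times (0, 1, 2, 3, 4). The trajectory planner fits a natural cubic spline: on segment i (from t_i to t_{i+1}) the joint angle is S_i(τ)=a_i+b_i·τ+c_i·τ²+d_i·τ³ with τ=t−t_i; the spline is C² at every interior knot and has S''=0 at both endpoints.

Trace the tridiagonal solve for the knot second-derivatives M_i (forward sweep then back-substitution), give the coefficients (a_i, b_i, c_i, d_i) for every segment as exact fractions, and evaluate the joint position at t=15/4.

Δ: Δ0=5, Δ1=-1, Δ2=-1, Δ3=-3
row 1: diag=4, rhs=-36; c'=1/4, d'=-9
row 2: denom=4−1·1/4=15/4; d'=(0−1·-9)/(15/4)=12/5
row 3: denom=4−1·4/15=56/15; d'=(-12−1·12/5)/(56/15)=-27/7
back: M3=-27/7
back: M2=12/5−4/15·-27/7=24/7
back: M1=-9−1/4·24/7=-69/7
M: M0=0, M1=-69/7, M2=24/7, M3=-27/7, M4=0
seg 0: a=0, c=M0/2=0, d=(M1−M0)/(6·1)=-23/14, b=Δ0−h0·(2M0+M1)/6=93/14
seg 1: a=5, c=M1/2=-69/14, d=(M2−M1)/(6·1)=31/14, b=Δ1−h1·(2M1+M2)/6=12/7
seg 2: a=4, c=M2/2=12/7, d=(M3−M2)/(6·1)=-17/14, b=Δ2−h2·(2M2+M3)/6=-3/2
seg 3: a=3, c=M3/2=-27/14, d=(M4−M3)/(6·1)=9/14, b=Δ3−h3·(2M3+M4)/6=-12/7
t_q=15/4 → seg 3, τ=3/4; S=3+-12/7·τ+-27/14·τ²+9/14·τ³=807/896

  seg 0: a=0 b=93/14 c=0 d=-23/14
  seg 1: a=5 b=12/7 c=-69/14 d=31/14
  seg 2: a=4 b=-3/2 c=12/7 d=-17/14
  seg 3: a=3 b=-12/7 c=-27/14 d=9/14
S(15/4) = 807/896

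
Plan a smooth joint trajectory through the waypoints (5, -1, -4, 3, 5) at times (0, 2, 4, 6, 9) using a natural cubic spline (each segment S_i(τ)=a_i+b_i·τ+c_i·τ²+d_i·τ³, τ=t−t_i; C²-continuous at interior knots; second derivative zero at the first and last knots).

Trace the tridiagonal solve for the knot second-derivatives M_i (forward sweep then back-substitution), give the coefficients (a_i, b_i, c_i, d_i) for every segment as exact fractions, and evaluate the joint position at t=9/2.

  seg 0: a=5 b=-641/213 c=0 d=1/426
  seg 1: a=-1 b=-635/213 c=1/71 d=619/1704
  seg 2: a=-4 b=611/426 c=623/284 d=-989/1704
  seg 3: a=3 b=691/213 c=-183/142 d=61/426
S(9/2) = -12755/4544

Δ: Δ0=-3, Δ1=-3/2, Δ2=7/2, Δ3=2/3
row 1: diag=8, rhs=9; c'=1/4, d'=9/8
row 2: denom=8−2·1/4=15/2; d'=(30−2·9/8)/(15/2)=37/10
row 3: denom=10−2·4/15=142/15; d'=(-17−2·37/10)/(142/15)=-183/71
back: M3=-183/71
back: M2=37/10−4/15·-183/71=623/142
back: M1=9/8−1/4·623/142=2/71
M: M0=0, M1=2/71, M2=623/142, M3=-183/71, M4=0
seg 0: a=5, c=M0/2=0, d=(M1−M0)/(6·2)=1/426, b=Δ0−h0·(2M0+M1)/6=-641/213
seg 1: a=-1, c=M1/2=1/71, d=(M2−M1)/(6·2)=619/1704, b=Δ1−h1·(2M1+M2)/6=-635/213
seg 2: a=-4, c=M2/2=623/284, d=(M3−M2)/(6·2)=-989/1704, b=Δ2−h2·(2M2+M3)/6=611/426
seg 3: a=3, c=M3/2=-183/142, d=(M4−M3)/(6·3)=61/426, b=Δ3−h3·(2M3+M4)/6=691/213
t_q=9/2 → seg 2, τ=1/2; S=-4+611/426·τ+623/284·τ²+-989/1704·τ³=-12755/4544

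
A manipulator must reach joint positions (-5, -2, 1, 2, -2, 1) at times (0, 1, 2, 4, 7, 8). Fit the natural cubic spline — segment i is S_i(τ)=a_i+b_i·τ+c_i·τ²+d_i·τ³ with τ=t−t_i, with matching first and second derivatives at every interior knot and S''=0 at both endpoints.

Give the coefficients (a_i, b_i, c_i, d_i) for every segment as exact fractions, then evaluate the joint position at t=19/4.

  seg 0: a=-5 b=26357/9030 c=0 d=733/9030
  seg 1: a=-2 b=14278/4515 c=733/3010 d=-733/1806
  seg 2: a=1 b=3137/1290 c=-1466/1505 d=37/9030
  seg 3: a=2 b=-12781/9030 c=-1429/1505 d=8821/27090
  seg 4: a=-2 b=7582/4515 c=5963/3010 d=-5963/9030
S(19/4) = 104359/192640

Δ: Δ0=3, Δ1=3, Δ2=1/2, Δ3=-4/3, Δ4=3
row 1: diag=4, rhs=0; c'=1/4, d'=0
row 2: denom=6−1·1/4=23/4; d'=(-15−1·0)/(23/4)=-60/23
row 3: denom=10−2·8/23=214/23; d'=(-11−2·-60/23)/(214/23)=-133/214
row 4: denom=8−3·69/214=1505/214; d'=(26−3·-133/214)/(1505/214)=5963/1505
back: M4=5963/1505
back: M3=-133/214−69/214·5963/1505=-2858/1505
back: M2=-60/23−8/23·-2858/1505=-2932/1505
back: M1=0−1/4·-2932/1505=733/1505
M: M0=0, M1=733/1505, M2=-2932/1505, M3=-2858/1505, M4=5963/1505, M5=0
seg 0: a=-5, c=M0/2=0, d=(M1−M0)/(6·1)=733/9030, b=Δ0−h0·(2M0+M1)/6=26357/9030
seg 1: a=-2, c=M1/2=733/3010, d=(M2−M1)/(6·1)=-733/1806, b=Δ1−h1·(2M1+M2)/6=14278/4515
seg 2: a=1, c=M2/2=-1466/1505, d=(M3−M2)/(6·2)=37/9030, b=Δ2−h2·(2M2+M3)/6=3137/1290
seg 3: a=2, c=M3/2=-1429/1505, d=(M4−M3)/(6·3)=8821/27090, b=Δ3−h3·(2M3+M4)/6=-12781/9030
seg 4: a=-2, c=M4/2=5963/3010, d=(M5−M4)/(6·1)=-5963/9030, b=Δ4−h4·(2M4+M5)/6=7582/4515
t_q=19/4 → seg 3, τ=3/4; S=2+-12781/9030·τ+-1429/1505·τ²+8821/27090·τ³=104359/192640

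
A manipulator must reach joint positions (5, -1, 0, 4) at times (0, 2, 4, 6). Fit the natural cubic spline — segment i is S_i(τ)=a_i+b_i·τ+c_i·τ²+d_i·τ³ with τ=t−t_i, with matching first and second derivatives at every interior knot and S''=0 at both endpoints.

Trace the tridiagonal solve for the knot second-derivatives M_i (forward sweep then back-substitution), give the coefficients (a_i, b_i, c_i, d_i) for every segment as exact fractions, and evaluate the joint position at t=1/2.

  seg 0: a=5 b=-23/6 c=0 d=5/24
  seg 1: a=-1 b=-4/3 c=5/4 d=-1/6
  seg 2: a=0 b=5/3 c=1/4 d=-1/24
S(1/2) = 199/64

Δ: Δ0=-3, Δ1=1/2, Δ2=2
row 1: diag=8, rhs=21; c'=1/4, d'=21/8
row 2: denom=8−2·1/4=15/2; d'=(9−2·21/8)/(15/2)=1/2
back: M2=1/2
back: M1=21/8−1/4·1/2=5/2
M: M0=0, M1=5/2, M2=1/2, M3=0
seg 0: a=5, c=M0/2=0, d=(M1−M0)/(6·2)=5/24, b=Δ0−h0·(2M0+M1)/6=-23/6
seg 1: a=-1, c=M1/2=5/4, d=(M2−M1)/(6·2)=-1/6, b=Δ1−h1·(2M1+M2)/6=-4/3
seg 2: a=0, c=M2/2=1/4, d=(M3−M2)/(6·2)=-1/24, b=Δ2−h2·(2M2+M3)/6=5/3
t_q=1/2 → seg 0, τ=1/2; S=5+-23/6·τ+0·τ²+5/24·τ³=199/64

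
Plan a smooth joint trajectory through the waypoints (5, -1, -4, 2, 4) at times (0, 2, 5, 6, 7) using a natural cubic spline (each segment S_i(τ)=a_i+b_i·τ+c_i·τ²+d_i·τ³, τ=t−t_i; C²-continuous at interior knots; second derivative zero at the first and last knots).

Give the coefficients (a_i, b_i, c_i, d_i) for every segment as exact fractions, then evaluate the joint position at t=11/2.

Δ: Δ0=-3, Δ1=-1, Δ2=6, Δ3=2
row 1: diag=10, rhs=12; c'=3/10, d'=6/5
row 2: denom=8−3·3/10=71/10; d'=(42−3·6/5)/(71/10)=384/71
row 3: denom=4−1·10/71=274/71; d'=(-24−1·384/71)/(274/71)=-1044/137
back: M3=-1044/137
back: M2=384/71−10/71·-1044/137=888/137
back: M1=6/5−3/10·888/137=-102/137
M: M0=0, M1=-102/137, M2=888/137, M3=-1044/137, M4=0
seg 0: a=5, c=M0/2=0, d=(M1−M0)/(6·2)=-17/274, b=Δ0−h0·(2M0+M1)/6=-377/137
seg 1: a=-1, c=M1/2=-51/137, d=(M2−M1)/(6·3)=55/137, b=Δ1−h1·(2M1+M2)/6=-479/137
seg 2: a=-4, c=M2/2=444/137, d=(M3−M2)/(6·1)=-322/137, b=Δ2−h2·(2M2+M3)/6=700/137
seg 3: a=2, c=M3/2=-522/137, d=(M4−M3)/(6·1)=174/137, b=Δ3−h3·(2M3+M4)/6=622/137
t_q=11/2 → seg 2, τ=1/2; S=-4+700/137·τ+444/137·τ²+-322/137·τ³=-509/548

  seg 0: a=5 b=-377/137 c=0 d=-17/274
  seg 1: a=-1 b=-479/137 c=-51/137 d=55/137
  seg 2: a=-4 b=700/137 c=444/137 d=-322/137
  seg 3: a=2 b=622/137 c=-522/137 d=174/137
S(11/2) = -509/548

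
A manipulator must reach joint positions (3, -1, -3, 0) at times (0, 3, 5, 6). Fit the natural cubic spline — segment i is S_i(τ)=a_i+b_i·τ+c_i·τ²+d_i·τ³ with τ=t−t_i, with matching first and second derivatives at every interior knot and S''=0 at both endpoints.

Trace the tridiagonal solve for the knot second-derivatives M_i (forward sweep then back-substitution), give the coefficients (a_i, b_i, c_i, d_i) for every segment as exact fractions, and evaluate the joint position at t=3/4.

Δ: Δ0=-4/3, Δ1=-1, Δ2=3
row 1: diag=10, rhs=2; c'=1/5, d'=1/5
row 2: denom=6−2·1/5=28/5; d'=(24−2·1/5)/(28/5)=59/14
back: M2=59/14
back: M1=1/5−1/5·59/14=-9/14
M: M0=0, M1=-9/14, M2=59/14, M3=0
seg 0: a=3, c=M0/2=0, d=(M1−M0)/(6·3)=-1/28, b=Δ0−h0·(2M0+M1)/6=-85/84
seg 1: a=-1, c=M1/2=-9/28, d=(M2−M1)/(6·2)=17/42, b=Δ1−h1·(2M1+M2)/6=-83/42
seg 2: a=-3, c=M2/2=59/28, d=(M3−M2)/(6·1)=-59/84, b=Δ2−h2·(2M2+M3)/6=67/42
t_q=3/4 → seg 0, τ=3/4; S=3+-85/84·τ+0·τ²+-1/28·τ³=3989/1792

  seg 0: a=3 b=-85/84 c=0 d=-1/28
  seg 1: a=-1 b=-83/42 c=-9/28 d=17/42
  seg 2: a=-3 b=67/42 c=59/28 d=-59/84
S(3/4) = 3989/1792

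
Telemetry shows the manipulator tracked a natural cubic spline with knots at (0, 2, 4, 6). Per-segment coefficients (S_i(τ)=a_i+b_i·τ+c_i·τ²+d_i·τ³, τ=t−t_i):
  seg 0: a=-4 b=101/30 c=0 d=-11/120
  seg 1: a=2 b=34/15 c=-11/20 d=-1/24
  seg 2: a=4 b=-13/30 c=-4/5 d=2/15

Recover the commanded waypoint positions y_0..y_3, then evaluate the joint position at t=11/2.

y_0 = S_0(0) = a_0 = -4
y_1 = S_1(0) = a_1 = 2
y_2 = S_2(0) = a_2 = 4
y_3 = S_2(2) = 1
t_q=11/2 is in segment 2 (τ=3/2); S_2(τ)=2

y_0=-4 y_1=2 y_2=4 y_3=1
S(11/2) = 2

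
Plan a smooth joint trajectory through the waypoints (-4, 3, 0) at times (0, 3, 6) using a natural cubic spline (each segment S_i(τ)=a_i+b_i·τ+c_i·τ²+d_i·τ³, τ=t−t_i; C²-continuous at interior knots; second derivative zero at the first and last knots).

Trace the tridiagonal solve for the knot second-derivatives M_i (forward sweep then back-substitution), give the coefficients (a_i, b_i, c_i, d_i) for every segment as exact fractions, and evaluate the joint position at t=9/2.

  seg 0: a=-4 b=19/6 c=0 d=-5/54
  seg 1: a=3 b=2/3 c=-5/6 d=5/54
S(9/2) = 39/16

Δ: Δ0=7/3, Δ1=-1
row 1: diag=12, rhs=-20; c'=1/4, d'=-5/3
back: M1=-5/3
M: M0=0, M1=-5/3, M2=0
seg 0: a=-4, c=M0/2=0, d=(M1−M0)/(6·3)=-5/54, b=Δ0−h0·(2M0+M1)/6=19/6
seg 1: a=3, c=M1/2=-5/6, d=(M2−M1)/(6·3)=5/54, b=Δ1−h1·(2M1+M2)/6=2/3
t_q=9/2 → seg 1, τ=3/2; S=3+2/3·τ+-5/6·τ²+5/54·τ³=39/16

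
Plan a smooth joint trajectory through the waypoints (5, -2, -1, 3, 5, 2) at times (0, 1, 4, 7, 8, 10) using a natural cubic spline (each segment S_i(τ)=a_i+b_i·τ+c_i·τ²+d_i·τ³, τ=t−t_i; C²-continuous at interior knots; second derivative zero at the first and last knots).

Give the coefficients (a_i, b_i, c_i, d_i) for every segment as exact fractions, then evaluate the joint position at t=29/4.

Δ: Δ0=-7, Δ1=1/3, Δ2=4/3, Δ3=2, Δ4=-3/2
row 1: diag=8, rhs=44; c'=3/8, d'=11/2
row 2: denom=12−3·3/8=87/8; d'=(6−3·11/2)/(87/8)=-28/29
row 3: denom=8−3·8/29=208/29; d'=(4−3·-28/29)/(208/29)=25/26
row 4: denom=6−1·29/208=1219/208; d'=(-21−1·25/26)/(1219/208)=-4568/1219
back: M4=-4568/1219
back: M3=25/26−29/208·-4568/1219=1809/1219
back: M2=-28/29−8/29·1809/1219=-1676/1219
back: M1=11/2−3/8·-1676/1219=7333/1219
M: M0=0, M1=7333/1219, M2=-1676/1219, M3=1809/1219, M4=-4568/1219, M5=0
seg 0: a=5, c=M0/2=0, d=(M1−M0)/(6·1)=7333/7314, b=Δ0−h0·(2M0+M1)/6=-58531/7314
seg 1: a=-2, c=M1/2=7333/2438, d=(M2−M1)/(6·3)=-1001/2438, b=Δ1−h1·(2M1+M2)/6=-18266/3657
seg 2: a=-1, c=M2/2=-838/1219, d=(M3−M2)/(6·3)=3485/21942, b=Δ2−h2·(2M2+M3)/6=14381/7314
seg 3: a=3, c=M3/2=1809/2438, d=(M4−M3)/(6·1)=-6377/7314, b=Δ3−h3·(2M3+M4)/6=7789/3657
seg 4: a=5, c=M4/2=-2284/1219, d=(M5−M4)/(6·2)=1142/3657, b=Δ4−h4·(2M4+M5)/6=7301/7314
t_q=29/4 → seg 3, τ=1/4; S=3+7789/3657·τ+1809/2438·τ²+-6377/7314·τ³=556289/156032

  seg 0: a=5 b=-58531/7314 c=0 d=7333/7314
  seg 1: a=-2 b=-18266/3657 c=7333/2438 d=-1001/2438
  seg 2: a=-1 b=14381/7314 c=-838/1219 d=3485/21942
  seg 3: a=3 b=7789/3657 c=1809/2438 d=-6377/7314
  seg 4: a=5 b=7301/7314 c=-2284/1219 d=1142/3657
S(29/4) = 556289/156032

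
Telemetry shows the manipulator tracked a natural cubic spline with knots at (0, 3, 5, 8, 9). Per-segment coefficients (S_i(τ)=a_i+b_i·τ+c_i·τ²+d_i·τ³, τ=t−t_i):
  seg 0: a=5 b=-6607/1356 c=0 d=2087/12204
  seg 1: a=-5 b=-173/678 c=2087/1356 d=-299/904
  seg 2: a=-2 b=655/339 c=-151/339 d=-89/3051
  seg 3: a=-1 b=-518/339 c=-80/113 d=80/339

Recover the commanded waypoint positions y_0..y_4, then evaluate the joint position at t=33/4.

y_0 = S_0(0) = a_0 = 5
y_1 = S_1(0) = a_1 = -5
y_2 = S_2(0) = a_2 = -2
y_3 = S_3(0) = a_3 = -1
y_4 = S_3(1) = -3
t_q=33/4 is in segment 3 (τ=1/4); S_3(τ)=-643/452

y_0=5 y_1=-5 y_2=-2 y_3=-1 y_4=-3
S(33/4) = -643/452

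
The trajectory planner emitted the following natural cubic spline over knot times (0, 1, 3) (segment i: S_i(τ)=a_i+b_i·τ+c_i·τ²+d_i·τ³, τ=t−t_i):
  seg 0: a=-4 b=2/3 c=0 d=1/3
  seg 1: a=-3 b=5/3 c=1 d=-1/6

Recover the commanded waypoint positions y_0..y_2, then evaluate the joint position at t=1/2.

y_0=-4 y_1=-3 y_2=3
S(1/2) = -29/8

y_0 = S_0(0) = a_0 = -4
y_1 = S_1(0) = a_1 = -3
y_2 = S_1(2) = 3
t_q=1/2 is in segment 0 (τ=1/2); S_0(τ)=-29/8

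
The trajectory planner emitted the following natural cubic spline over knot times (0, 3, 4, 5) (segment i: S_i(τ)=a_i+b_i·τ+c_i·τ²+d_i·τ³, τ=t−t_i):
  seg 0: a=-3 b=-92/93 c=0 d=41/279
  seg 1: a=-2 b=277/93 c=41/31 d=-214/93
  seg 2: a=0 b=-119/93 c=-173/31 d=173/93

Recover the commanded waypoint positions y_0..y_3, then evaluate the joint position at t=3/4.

y_0=-3 y_1=-2 y_2=0 y_3=-5
S(3/4) = -7301/1984

y_0 = S_0(0) = a_0 = -3
y_1 = S_1(0) = a_1 = -2
y_2 = S_2(0) = a_2 = 0
y_3 = S_2(1) = -5
t_q=3/4 is in segment 0 (τ=3/4); S_0(τ)=-7301/1984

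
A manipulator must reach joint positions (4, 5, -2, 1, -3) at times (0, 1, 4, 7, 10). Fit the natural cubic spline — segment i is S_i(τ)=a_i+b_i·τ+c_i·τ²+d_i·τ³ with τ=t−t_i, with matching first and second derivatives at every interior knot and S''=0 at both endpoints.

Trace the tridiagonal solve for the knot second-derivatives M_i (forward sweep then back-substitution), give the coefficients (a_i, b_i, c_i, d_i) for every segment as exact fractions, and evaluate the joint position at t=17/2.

Δ: Δ0=1, Δ1=-7/3, Δ2=1, Δ3=-4/3
row 1: diag=8, rhs=-20; c'=3/8, d'=-5/2
row 2: denom=12−3·3/8=87/8; d'=(20−3·-5/2)/(87/8)=220/87
row 3: denom=12−3·8/29=324/29; d'=(-14−3·220/87)/(324/29)=-313/162
back: M3=-313/162
back: M2=220/87−8/29·-313/162=248/81
back: M1=-5/2−3/8·248/81=-197/54
M: M0=0, M1=-197/54, M2=248/81, M3=-313/162, M4=0
seg 0: a=4, c=M0/2=0, d=(M1−M0)/(6·1)=-197/324, b=Δ0−h0·(2M0+M1)/6=521/324
seg 1: a=5, c=M1/2=-197/108, d=(M2−M1)/(6·3)=1087/2916, b=Δ1−h1·(2M1+M2)/6=-35/162
seg 2: a=-2, c=M2/2=124/81, d=(M3−M2)/(6·3)=-809/2916, b=Δ2−h2·(2M2+M3)/6=-355/324
seg 3: a=1, c=M3/2=-313/324, d=(M4−M3)/(6·3)=313/2916, b=Δ3−h3·(2M3+M4)/6=97/162
t_q=17/2 → seg 3, τ=3/2; S=1+97/162·τ+-313/324·τ²+313/2916·τ³=25/288

  seg 0: a=4 b=521/324 c=0 d=-197/324
  seg 1: a=5 b=-35/162 c=-197/108 d=1087/2916
  seg 2: a=-2 b=-355/324 c=124/81 d=-809/2916
  seg 3: a=1 b=97/162 c=-313/324 d=313/2916
S(17/2) = 25/288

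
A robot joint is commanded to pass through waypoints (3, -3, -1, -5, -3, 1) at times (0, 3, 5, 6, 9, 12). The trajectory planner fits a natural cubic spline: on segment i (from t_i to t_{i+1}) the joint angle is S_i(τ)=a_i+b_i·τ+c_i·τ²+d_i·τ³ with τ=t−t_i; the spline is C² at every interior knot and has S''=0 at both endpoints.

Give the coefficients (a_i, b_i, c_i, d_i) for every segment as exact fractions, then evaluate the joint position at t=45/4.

Δ: Δ0=-2, Δ1=1, Δ2=-4, Δ3=2/3, Δ4=4/3
row 1: diag=10, rhs=18; c'=1/5, d'=9/5
row 2: denom=6−2·1/5=28/5; d'=(-30−2·9/5)/(28/5)=-6
row 3: denom=8−1·5/28=219/28; d'=(28−1·-6)/(219/28)=952/219
row 4: denom=12−3·28/73=792/73; d'=(4−3·952/219)/(792/73)=-5/6
back: M4=-5/6
back: M3=952/219−28/73·-5/6=14/3
back: M2=-6−5/28·14/3=-41/6
back: M1=9/5−1/5·-41/6=19/6
M: M0=0, M1=19/6, M2=-41/6, M3=14/3, M4=-5/6, M5=0
seg 0: a=3, c=M0/2=0, d=(M1−M0)/(6·3)=19/108, b=Δ0−h0·(2M0+M1)/6=-43/12
seg 1: a=-3, c=M1/2=19/12, d=(M2−M1)/(6·2)=-5/6, b=Δ1−h1·(2M1+M2)/6=7/6
seg 2: a=-1, c=M2/2=-41/12, d=(M3−M2)/(6·1)=23/12, b=Δ2−h2·(2M2+M3)/6=-5/2
seg 3: a=-5, c=M3/2=7/3, d=(M4−M3)/(6·3)=-11/36, b=Δ3−h3·(2M3+M4)/6=-43/12
seg 4: a=-3, c=M4/2=-5/12, d=(M5−M4)/(6·3)=5/108, b=Δ4−h4·(2M4+M5)/6=13/6
t_q=45/4 → seg 4, τ=9/4; S=-3+13/6·τ+-5/12·τ²+5/108·τ³=75/256

  seg 0: a=3 b=-43/12 c=0 d=19/108
  seg 1: a=-3 b=7/6 c=19/12 d=-5/6
  seg 2: a=-1 b=-5/2 c=-41/12 d=23/12
  seg 3: a=-5 b=-43/12 c=7/3 d=-11/36
  seg 4: a=-3 b=13/6 c=-5/12 d=5/108
S(45/4) = 75/256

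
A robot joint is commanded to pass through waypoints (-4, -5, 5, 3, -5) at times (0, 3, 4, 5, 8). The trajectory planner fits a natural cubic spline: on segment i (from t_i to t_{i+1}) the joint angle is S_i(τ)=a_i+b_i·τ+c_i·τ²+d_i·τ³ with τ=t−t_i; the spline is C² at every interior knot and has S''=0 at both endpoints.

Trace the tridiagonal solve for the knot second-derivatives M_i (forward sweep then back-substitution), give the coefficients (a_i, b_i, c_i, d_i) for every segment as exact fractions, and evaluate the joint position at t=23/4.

Δ: Δ0=-1/3, Δ1=10, Δ2=-2, Δ3=-8/3
row 1: diag=8, rhs=62; c'=1/8, d'=31/4
row 2: denom=4−1·1/8=31/8; d'=(-72−1·31/4)/(31/8)=-638/31
row 3: denom=8−1·8/31=240/31; d'=(-4−1·-638/31)/(240/31)=257/120
back: M3=257/120
back: M2=-638/31−8/31·257/120=-317/15
back: M1=31/4−1/8·-317/15=1247/120
M: M0=0, M1=1247/120, M2=-317/15, M3=257/120, M4=0
seg 0: a=-4, c=M0/2=0, d=(M1−M0)/(6·3)=1247/2160, b=Δ0−h0·(2M0+M1)/6=-1327/240
seg 1: a=-5, c=M1/2=1247/240, d=(M2−M1)/(6·1)=-1261/240, b=Δ1−h1·(2M1+M2)/6=1207/120
seg 2: a=5, c=M2/2=-317/30, d=(M3−M2)/(6·1)=931/240, b=Δ2−h2·(2M2+M3)/6=75/16
seg 3: a=3, c=M3/2=257/240, d=(M4−M3)/(6·3)=-257/2160, b=Δ3−h3·(2M3+M4)/6=-577/120
t_q=23/4 → seg 3, τ=3/4; S=3+-577/120·τ+257/240·τ²+-257/2160·τ³=-277/5120

  seg 0: a=-4 b=-1327/240 c=0 d=1247/2160
  seg 1: a=-5 b=1207/120 c=1247/240 d=-1261/240
  seg 2: a=5 b=75/16 c=-317/30 d=931/240
  seg 3: a=3 b=-577/120 c=257/240 d=-257/2160
S(23/4) = -277/5120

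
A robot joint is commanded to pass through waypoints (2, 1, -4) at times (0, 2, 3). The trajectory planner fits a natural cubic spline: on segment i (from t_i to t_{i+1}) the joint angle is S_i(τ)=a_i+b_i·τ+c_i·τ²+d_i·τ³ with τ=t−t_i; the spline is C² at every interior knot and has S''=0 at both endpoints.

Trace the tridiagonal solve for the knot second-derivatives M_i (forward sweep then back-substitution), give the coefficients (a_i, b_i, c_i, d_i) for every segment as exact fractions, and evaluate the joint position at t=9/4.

Δ: Δ0=-1/2, Δ1=-5
row 1: diag=6, rhs=-27; c'=1/6, d'=-9/2
back: M1=-9/2
M: M0=0, M1=-9/2, M2=0
seg 0: a=2, c=M0/2=0, d=(M1−M0)/(6·2)=-3/8, b=Δ0−h0·(2M0+M1)/6=1
seg 1: a=1, c=M1/2=-9/4, d=(M2−M1)/(6·1)=3/4, b=Δ1−h1·(2M1+M2)/6=-7/2
t_q=9/4 → seg 1, τ=1/4; S=1+-7/2·τ+-9/4·τ²+3/4·τ³=-1/256

  seg 0: a=2 b=1 c=0 d=-3/8
  seg 1: a=1 b=-7/2 c=-9/4 d=3/4
S(9/4) = -1/256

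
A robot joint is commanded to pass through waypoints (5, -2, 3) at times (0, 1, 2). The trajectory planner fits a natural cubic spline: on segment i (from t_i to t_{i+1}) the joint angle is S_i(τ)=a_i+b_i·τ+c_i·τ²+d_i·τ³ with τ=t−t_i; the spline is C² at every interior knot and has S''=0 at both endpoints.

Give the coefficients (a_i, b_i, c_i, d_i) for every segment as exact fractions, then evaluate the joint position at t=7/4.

  seg 0: a=5 b=-10 c=0 d=3
  seg 1: a=-2 b=-1 c=9 d=-3
S(7/4) = 67/64

Δ: Δ0=-7, Δ1=5
row 1: diag=4, rhs=72; c'=1/4, d'=18
back: M1=18
M: M0=0, M1=18, M2=0
seg 0: a=5, c=M0/2=0, d=(M1−M0)/(6·1)=3, b=Δ0−h0·(2M0+M1)/6=-10
seg 1: a=-2, c=M1/2=9, d=(M2−M1)/(6·1)=-3, b=Δ1−h1·(2M1+M2)/6=-1
t_q=7/4 → seg 1, τ=3/4; S=-2+-1·τ+9·τ²+-3·τ³=67/64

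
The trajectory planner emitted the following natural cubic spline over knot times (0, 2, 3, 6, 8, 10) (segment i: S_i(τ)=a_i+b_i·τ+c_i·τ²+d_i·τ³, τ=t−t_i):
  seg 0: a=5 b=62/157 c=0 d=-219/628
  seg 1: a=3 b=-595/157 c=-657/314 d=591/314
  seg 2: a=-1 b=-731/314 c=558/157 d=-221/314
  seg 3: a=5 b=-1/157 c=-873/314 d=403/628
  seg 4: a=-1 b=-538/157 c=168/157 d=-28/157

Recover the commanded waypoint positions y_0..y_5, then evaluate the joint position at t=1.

y_0 = S_0(0) = a_0 = 5
y_1 = S_1(0) = a_1 = 3
y_2 = S_2(0) = a_2 = -1
y_3 = S_3(0) = a_3 = 5
y_4 = S_4(0) = a_4 = -1
y_5 = S_4(2) = -5
t_q=1 is in segment 0 (τ=1); S_0(τ)=3169/628

y_0=5 y_1=3 y_2=-1 y_3=5 y_4=-1 y_5=-5
S(1) = 3169/628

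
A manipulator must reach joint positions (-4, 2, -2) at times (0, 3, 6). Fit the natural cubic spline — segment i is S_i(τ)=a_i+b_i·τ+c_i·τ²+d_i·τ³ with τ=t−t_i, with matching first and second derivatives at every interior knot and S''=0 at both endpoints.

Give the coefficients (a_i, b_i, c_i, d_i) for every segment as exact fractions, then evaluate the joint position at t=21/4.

Δ: Δ0=2, Δ1=-4/3
row 1: diag=12, rhs=-20; c'=1/4, d'=-5/3
back: M1=-5/3
M: M0=0, M1=-5/3, M2=0
seg 0: a=-4, c=M0/2=0, d=(M1−M0)/(6·3)=-5/54, b=Δ0−h0·(2M0+M1)/6=17/6
seg 1: a=2, c=M1/2=-5/6, d=(M2−M1)/(6·3)=5/54, b=Δ1−h1·(2M1+M2)/6=1/3
t_q=21/4 → seg 1, τ=9/4; S=2+1/3·τ+-5/6·τ²+5/54·τ³=-53/128

  seg 0: a=-4 b=17/6 c=0 d=-5/54
  seg 1: a=2 b=1/3 c=-5/6 d=5/54
S(21/4) = -53/128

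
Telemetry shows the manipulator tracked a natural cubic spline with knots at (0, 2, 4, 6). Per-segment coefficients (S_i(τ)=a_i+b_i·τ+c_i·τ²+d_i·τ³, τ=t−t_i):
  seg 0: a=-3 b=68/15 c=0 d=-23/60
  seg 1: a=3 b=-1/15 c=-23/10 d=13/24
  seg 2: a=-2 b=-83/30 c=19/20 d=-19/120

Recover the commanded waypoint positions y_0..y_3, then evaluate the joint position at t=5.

y_0 = S_0(0) = a_0 = -3
y_1 = S_1(0) = a_1 = 3
y_2 = S_2(0) = a_2 = -2
y_3 = S_2(2) = -5
t_q=5 is in segment 2 (τ=1); S_2(τ)=-159/40

y_0=-3 y_1=3 y_2=-2 y_3=-5
S(5) = -159/40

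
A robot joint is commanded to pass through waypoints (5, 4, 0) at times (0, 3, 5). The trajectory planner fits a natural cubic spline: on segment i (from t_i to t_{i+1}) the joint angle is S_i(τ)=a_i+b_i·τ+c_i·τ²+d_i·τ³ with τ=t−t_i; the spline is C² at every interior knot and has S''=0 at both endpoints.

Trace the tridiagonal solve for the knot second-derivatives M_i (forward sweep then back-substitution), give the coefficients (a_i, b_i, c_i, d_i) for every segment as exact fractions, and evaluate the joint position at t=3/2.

  seg 0: a=5 b=1/6 c=0 d=-1/18
  seg 1: a=4 b=-4/3 c=-1/2 d=1/12
S(3/2) = 81/16

Δ: Δ0=-1/3, Δ1=-2
row 1: diag=10, rhs=-10; c'=1/5, d'=-1
back: M1=-1
M: M0=0, M1=-1, M2=0
seg 0: a=5, c=M0/2=0, d=(M1−M0)/(6·3)=-1/18, b=Δ0−h0·(2M0+M1)/6=1/6
seg 1: a=4, c=M1/2=-1/2, d=(M2−M1)/(6·2)=1/12, b=Δ1−h1·(2M1+M2)/6=-4/3
t_q=3/2 → seg 0, τ=3/2; S=5+1/6·τ+0·τ²+-1/18·τ³=81/16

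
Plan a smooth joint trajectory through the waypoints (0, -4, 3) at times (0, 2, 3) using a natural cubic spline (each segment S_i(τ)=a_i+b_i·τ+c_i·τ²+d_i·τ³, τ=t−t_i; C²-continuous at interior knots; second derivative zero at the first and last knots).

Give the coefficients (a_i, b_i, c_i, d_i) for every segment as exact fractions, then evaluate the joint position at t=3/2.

Δ: Δ0=-2, Δ1=7
row 1: diag=6, rhs=54; c'=1/6, d'=9
back: M1=9
M: M0=0, M1=9, M2=0
seg 0: a=0, c=M0/2=0, d=(M1−M0)/(6·2)=3/4, b=Δ0−h0·(2M0+M1)/6=-5
seg 1: a=-4, c=M1/2=9/2, d=(M2−M1)/(6·1)=-3/2, b=Δ1−h1·(2M1+M2)/6=4
t_q=3/2 → seg 0, τ=3/2; S=0+-5·τ+0·τ²+3/4·τ³=-159/32

  seg 0: a=0 b=-5 c=0 d=3/4
  seg 1: a=-4 b=4 c=9/2 d=-3/2
S(3/2) = -159/32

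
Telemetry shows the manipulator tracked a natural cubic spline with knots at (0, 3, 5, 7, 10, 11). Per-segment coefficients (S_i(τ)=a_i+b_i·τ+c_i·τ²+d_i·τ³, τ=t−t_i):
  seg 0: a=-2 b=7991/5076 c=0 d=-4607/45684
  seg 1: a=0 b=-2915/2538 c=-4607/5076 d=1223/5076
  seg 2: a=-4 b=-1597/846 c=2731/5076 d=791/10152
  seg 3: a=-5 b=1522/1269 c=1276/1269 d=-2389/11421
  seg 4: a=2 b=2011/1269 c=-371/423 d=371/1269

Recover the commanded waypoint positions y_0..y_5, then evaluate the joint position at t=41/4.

y_0 = S_0(0) = a_0 = -2
y_1 = S_1(0) = a_1 = 0
y_2 = S_2(0) = a_2 = -4
y_3 = S_3(0) = a_3 = -5
y_4 = S_4(0) = a_4 = 2
y_5 = S_4(1) = 3
t_q=41/4 is in segment 4 (τ=1/4); S_4(τ)=63509/27072

y_0=-2 y_1=0 y_2=-4 y_3=-5 y_4=2 y_5=3
S(41/4) = 63509/27072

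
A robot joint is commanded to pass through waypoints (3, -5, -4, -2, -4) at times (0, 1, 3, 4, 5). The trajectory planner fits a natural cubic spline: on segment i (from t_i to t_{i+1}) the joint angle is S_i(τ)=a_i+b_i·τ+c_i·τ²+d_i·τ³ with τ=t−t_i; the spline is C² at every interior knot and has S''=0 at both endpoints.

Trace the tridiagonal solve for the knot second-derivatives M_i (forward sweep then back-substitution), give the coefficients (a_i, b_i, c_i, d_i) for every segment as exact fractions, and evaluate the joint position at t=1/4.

Δ: Δ0=-8, Δ1=1/2, Δ2=2, Δ3=-2
row 1: diag=6, rhs=51; c'=1/3, d'=17/2
row 2: denom=6−2·1/3=16/3; d'=(9−2·17/2)/(16/3)=-3/2
row 3: denom=4−1·3/16=61/16; d'=(-24−1·-3/2)/(61/16)=-360/61
back: M3=-360/61
back: M2=-3/2−3/16·-360/61=-24/61
back: M1=17/2−1/3·-24/61=1053/122
M: M0=0, M1=1053/122, M2=-24/61, M3=-360/61, M4=0
seg 0: a=3, c=M0/2=0, d=(M1−M0)/(6·1)=351/244, b=Δ0−h0·(2M0+M1)/6=-2303/244
seg 1: a=-5, c=M1/2=1053/244, d=(M2−M1)/(6·2)=-367/488, b=Δ1−h1·(2M1+M2)/6=-625/122
seg 2: a=-4, c=M2/2=-12/61, d=(M3−M2)/(6·1)=-56/61, b=Δ2−h2·(2M2+M3)/6=190/61
seg 3: a=-2, c=M3/2=-180/61, d=(M4−M3)/(6·1)=60/61, b=Δ3−h3·(2M3+M4)/6=-2/61
t_q=1/4 → seg 0, τ=1/4; S=3+-2303/244·τ+0·τ²+351/244·τ³=10351/15616

  seg 0: a=3 b=-2303/244 c=0 d=351/244
  seg 1: a=-5 b=-625/122 c=1053/244 d=-367/488
  seg 2: a=-4 b=190/61 c=-12/61 d=-56/61
  seg 3: a=-2 b=-2/61 c=-180/61 d=60/61
S(1/4) = 10351/15616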